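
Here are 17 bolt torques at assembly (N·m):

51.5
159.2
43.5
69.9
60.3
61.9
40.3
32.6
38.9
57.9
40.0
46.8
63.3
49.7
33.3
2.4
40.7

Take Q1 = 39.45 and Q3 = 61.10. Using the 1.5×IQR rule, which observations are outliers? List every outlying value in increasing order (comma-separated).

2.4, 159.2

IQR = Q3 − Q1 = 61.10 − 39.45 = 21.65.
Lower fence = Q1 − 1.5·IQR = 39.45 − 32.475 = 6.975.
Upper fence = Q3 + 1.5·IQR = 61.10 + 32.475 = 93.575.
2.4 < 6.975 → outlier.
159.2 > 93.575 → outlier.
All remaining values lie within [6.975, 93.575].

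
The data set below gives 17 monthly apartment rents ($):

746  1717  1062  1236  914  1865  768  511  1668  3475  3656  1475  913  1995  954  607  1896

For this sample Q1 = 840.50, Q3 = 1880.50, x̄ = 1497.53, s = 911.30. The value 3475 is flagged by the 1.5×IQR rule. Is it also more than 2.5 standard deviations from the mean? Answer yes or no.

z = (3475 − 1497.53) / 911.30 = 2.17.
|z| = 2.17 ≤ 2.5.

no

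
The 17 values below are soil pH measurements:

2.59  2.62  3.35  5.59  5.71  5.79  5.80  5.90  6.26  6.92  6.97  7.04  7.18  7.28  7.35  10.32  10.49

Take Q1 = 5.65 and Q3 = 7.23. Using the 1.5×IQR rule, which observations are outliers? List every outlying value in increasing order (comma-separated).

IQR = Q3 − Q1 = 7.23 − 5.65 = 1.58.
Lower fence = Q1 − 1.5·IQR = 5.65 − 2.37 = 3.28.
Upper fence = Q3 + 1.5·IQR = 7.23 + 2.37 = 9.60.
2.59 < 3.28 → outlier.
2.62 < 3.28 → outlier.
10.32 > 9.60 → outlier.
10.49 > 9.60 → outlier.
All remaining values lie within [3.28, 9.60].

2.59, 2.62, 10.32, 10.49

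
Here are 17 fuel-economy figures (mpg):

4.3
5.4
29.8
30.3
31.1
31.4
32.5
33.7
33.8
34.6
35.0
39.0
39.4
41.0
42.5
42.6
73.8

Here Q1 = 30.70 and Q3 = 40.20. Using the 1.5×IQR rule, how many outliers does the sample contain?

3

IQR = 9.50; fences at 30.70 − 14.25 = 16.45 and 40.20 + 14.25 = 54.45.
Outside the cutoffs: 4.3, 5.4, 73.8.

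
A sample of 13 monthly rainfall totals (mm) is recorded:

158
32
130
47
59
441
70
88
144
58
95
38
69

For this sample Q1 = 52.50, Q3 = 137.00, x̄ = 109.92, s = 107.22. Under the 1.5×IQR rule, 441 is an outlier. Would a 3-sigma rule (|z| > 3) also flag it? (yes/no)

yes

z = (441 − 109.92) / 107.22 = 3.09.
|z| = 3.09 > 3.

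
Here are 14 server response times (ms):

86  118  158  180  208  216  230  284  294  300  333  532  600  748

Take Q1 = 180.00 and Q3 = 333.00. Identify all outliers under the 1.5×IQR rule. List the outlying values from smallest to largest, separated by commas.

600, 748

IQR = Q3 − Q1 = 333.00 − 180.00 = 153.00.
Lower fence = Q1 − 1.5·IQR = 180.00 − 229.50 = -49.50.
Upper fence = Q3 + 1.5·IQR = 333.00 + 229.50 = 562.50.
600 > 562.50 → outlier.
748 > 562.50 → outlier.
All remaining values lie within [-49.50, 562.50].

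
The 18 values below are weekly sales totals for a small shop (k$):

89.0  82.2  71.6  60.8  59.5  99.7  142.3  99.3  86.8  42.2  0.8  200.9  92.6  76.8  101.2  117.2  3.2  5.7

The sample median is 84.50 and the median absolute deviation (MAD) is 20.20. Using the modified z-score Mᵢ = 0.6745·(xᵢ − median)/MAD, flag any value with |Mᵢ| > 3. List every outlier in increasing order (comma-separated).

200.9

|Mᵢ| > 3 ⇔ |xᵢ − 84.50| > 3·20.20/0.6745 = 89.84.
So outliers lie outside [-5.34, 174.34].
200.9: M = 3.89 → outlier.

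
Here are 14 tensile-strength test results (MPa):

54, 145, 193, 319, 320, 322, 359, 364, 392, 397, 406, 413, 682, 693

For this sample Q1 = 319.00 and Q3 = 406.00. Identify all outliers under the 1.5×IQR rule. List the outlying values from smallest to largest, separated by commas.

IQR = Q3 − Q1 = 406.00 − 319.00 = 87.00.
Lower fence = Q1 − 1.5·IQR = 319.00 − 130.50 = 188.50.
Upper fence = Q3 + 1.5·IQR = 406.00 + 130.50 = 536.50.
54 < 188.50 → outlier.
145 < 188.50 → outlier.
682 > 536.50 → outlier.
693 > 536.50 → outlier.
All remaining values lie within [188.50, 536.50].

54, 145, 682, 693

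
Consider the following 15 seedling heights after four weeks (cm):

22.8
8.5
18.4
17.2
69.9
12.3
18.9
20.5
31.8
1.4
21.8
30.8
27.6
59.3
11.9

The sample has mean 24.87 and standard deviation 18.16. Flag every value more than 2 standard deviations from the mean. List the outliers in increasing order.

Cutoffs at x̄ ± 2s: 24.87 ± 2·18.16 = [-11.45, 61.19].
69.9: z = 2.48, |z| > 2 → outlier.
Every other value lies within [-11.45, 61.19].

69.9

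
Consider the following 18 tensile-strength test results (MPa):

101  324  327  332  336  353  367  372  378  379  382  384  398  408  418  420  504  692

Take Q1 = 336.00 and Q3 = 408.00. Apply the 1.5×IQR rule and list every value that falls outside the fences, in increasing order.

IQR = Q3 − Q1 = 408.00 − 336.00 = 72.00.
Lower fence = Q1 − 1.5·IQR = 336.00 − 108.00 = 228.00.
Upper fence = Q3 + 1.5·IQR = 408.00 + 108.00 = 516.00.
101 < 228.00 → outlier.
692 > 516.00 → outlier.
All remaining values lie within [228.00, 516.00].

101, 692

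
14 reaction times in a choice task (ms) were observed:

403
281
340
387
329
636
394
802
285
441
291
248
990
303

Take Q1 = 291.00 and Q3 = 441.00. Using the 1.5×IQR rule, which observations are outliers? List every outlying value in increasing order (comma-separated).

802, 990

IQR = Q3 − Q1 = 441.00 − 291.00 = 150.00.
Lower fence = Q1 − 1.5·IQR = 291.00 − 225.00 = 66.00.
Upper fence = Q3 + 1.5·IQR = 441.00 + 225.00 = 666.00.
802 > 666.00 → outlier.
990 > 666.00 → outlier.
All remaining values lie within [66.00, 666.00].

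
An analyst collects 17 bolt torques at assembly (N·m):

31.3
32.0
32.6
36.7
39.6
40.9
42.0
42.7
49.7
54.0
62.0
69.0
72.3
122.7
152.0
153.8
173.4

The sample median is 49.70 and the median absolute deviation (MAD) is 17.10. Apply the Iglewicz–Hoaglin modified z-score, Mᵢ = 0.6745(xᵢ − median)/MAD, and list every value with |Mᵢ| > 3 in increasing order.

152.0, 153.8, 173.4

|Mᵢ| > 3 ⇔ |xᵢ − 49.70| > 3·17.10/0.6745 = 76.06.
So outliers lie outside [-26.36, 125.76].
152.0: M = 4.04 → outlier.
153.8: M = 4.11 → outlier.
173.4: M = 4.88 → outlier.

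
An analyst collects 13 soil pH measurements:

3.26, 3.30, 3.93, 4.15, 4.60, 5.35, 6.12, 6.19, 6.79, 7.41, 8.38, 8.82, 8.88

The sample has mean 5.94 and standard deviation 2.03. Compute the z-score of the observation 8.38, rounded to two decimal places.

z = (8.38 − 5.94) / 2.03 = 1.20.

1.20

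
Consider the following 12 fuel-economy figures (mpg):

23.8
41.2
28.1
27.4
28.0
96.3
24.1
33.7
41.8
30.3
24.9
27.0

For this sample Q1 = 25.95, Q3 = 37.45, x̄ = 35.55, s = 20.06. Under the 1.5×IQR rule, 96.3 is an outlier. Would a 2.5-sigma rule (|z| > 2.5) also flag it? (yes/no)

yes

z = (96.3 − 35.55) / 20.06 = 3.03.
|z| = 3.03 > 2.5.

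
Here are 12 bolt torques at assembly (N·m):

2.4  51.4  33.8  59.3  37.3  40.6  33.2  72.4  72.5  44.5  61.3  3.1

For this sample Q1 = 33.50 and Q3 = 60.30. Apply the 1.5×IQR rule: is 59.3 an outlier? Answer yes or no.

IQR = Q3 − Q1 = 60.30 − 33.50 = 26.80.
Lower fence = Q1 − 1.5·IQR = 33.50 − 40.20 = -6.70.
Upper fence = Q3 + 1.5·IQR = 60.30 + 40.20 = 100.50.
59.3 lies within [-6.70, 100.50].

no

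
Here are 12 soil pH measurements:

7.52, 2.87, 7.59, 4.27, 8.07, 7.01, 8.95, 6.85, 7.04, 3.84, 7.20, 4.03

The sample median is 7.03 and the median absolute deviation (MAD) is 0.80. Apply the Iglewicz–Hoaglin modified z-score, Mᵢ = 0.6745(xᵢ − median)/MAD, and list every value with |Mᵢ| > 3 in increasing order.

|Mᵢ| > 3 ⇔ |xᵢ − 7.03| > 3·0.80/0.6745 = 3.56.
So outliers lie outside [3.47, 10.59].
2.87: M = -3.51 → outlier.

2.87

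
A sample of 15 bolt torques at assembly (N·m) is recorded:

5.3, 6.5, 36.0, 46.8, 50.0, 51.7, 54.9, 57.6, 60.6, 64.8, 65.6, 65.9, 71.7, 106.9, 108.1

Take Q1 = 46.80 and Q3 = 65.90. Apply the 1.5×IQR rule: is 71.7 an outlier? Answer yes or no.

no

IQR = Q3 − Q1 = 65.90 − 46.80 = 19.10.
Lower fence = Q1 − 1.5·IQR = 46.80 − 28.65 = 18.15.
Upper fence = Q3 + 1.5·IQR = 65.90 + 28.65 = 94.55.
71.7 lies within [18.15, 94.55].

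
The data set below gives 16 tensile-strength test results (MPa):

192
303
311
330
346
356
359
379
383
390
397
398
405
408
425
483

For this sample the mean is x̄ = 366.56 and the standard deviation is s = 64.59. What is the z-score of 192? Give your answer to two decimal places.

-2.70

z = (192 − 366.56) / 64.59 = -2.70.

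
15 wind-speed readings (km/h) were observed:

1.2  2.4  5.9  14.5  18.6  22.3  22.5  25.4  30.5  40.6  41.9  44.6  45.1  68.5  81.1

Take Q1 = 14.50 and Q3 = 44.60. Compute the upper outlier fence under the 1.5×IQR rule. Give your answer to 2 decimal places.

IQR = Q3 − Q1 = 44.60 − 14.50 = 30.10.
Lower fence = Q1 − 1.5·IQR = 14.50 − 45.15 = -30.65.
Upper fence = Q3 + 1.5·IQR = 44.60 + 45.15 = 89.75.

89.75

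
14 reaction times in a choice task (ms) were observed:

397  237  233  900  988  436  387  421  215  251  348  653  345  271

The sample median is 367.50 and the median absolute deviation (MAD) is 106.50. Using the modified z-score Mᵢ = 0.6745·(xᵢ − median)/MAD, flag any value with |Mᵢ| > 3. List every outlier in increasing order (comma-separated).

|Mᵢ| > 3 ⇔ |xᵢ − 367.50| > 3·106.50/0.6745 = 473.68.
So outliers lie outside [-106.18, 841.18].
900: M = 3.37 → outlier.
988: M = 3.93 → outlier.

900, 988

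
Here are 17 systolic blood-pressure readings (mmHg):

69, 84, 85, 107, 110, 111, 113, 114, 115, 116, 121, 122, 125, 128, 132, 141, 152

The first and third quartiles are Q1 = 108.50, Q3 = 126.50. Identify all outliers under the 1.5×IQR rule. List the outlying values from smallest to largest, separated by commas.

69

IQR = Q3 − Q1 = 126.50 − 108.50 = 18.00.
Lower fence = Q1 − 1.5·IQR = 108.50 − 27.00 = 81.50.
Upper fence = Q3 + 1.5·IQR = 126.50 + 27.00 = 153.50.
69 < 81.50 → outlier.
All remaining values lie within [81.50, 153.50].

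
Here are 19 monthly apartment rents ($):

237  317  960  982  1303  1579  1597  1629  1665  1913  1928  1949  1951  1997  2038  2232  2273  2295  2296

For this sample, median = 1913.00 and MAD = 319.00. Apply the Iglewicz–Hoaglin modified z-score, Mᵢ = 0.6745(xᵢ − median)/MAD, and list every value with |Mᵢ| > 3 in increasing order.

237, 317

|Mᵢ| > 3 ⇔ |xᵢ − 1913.00| > 3·319.00/0.6745 = 1418.83.
So outliers lie outside [494.17, 3331.83].
237: M = -3.54 → outlier.
317: M = -3.37 → outlier.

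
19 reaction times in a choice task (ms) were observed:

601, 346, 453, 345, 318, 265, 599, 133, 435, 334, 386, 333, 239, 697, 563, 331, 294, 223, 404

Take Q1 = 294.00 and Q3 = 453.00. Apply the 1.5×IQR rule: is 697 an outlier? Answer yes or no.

IQR = Q3 − Q1 = 453.00 − 294.00 = 159.00.
Lower fence = Q1 − 1.5·IQR = 294.00 − 238.50 = 55.50.
Upper fence = Q3 + 1.5·IQR = 453.00 + 238.50 = 691.50.
697 lies above the upper fence.

yes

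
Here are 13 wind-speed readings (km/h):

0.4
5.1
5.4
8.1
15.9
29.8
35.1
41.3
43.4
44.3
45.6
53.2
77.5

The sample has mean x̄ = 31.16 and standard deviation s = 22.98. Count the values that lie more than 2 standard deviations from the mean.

1

Cutoffs: x̄ ± 2s = [-14.80, 77.12].
Outside the cutoffs: 77.5.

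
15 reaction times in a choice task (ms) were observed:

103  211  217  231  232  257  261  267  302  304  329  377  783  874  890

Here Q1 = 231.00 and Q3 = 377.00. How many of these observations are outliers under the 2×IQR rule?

IQR = 146.00; fences at 231.00 − 292.00 = -61.00 and 377.00 + 292.00 = 669.00.
Outside the cutoffs: 783, 874, 890.

3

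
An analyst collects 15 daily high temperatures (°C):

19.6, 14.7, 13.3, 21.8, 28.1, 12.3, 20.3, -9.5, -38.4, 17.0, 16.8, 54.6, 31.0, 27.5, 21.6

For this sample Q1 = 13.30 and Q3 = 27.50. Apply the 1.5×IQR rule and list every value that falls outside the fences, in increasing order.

-38.4, -9.5, 54.6

IQR = Q3 − Q1 = 27.50 − 13.30 = 14.20.
Lower fence = Q1 − 1.5·IQR = 13.30 − 21.30 = -8.00.
Upper fence = Q3 + 1.5·IQR = 27.50 + 21.30 = 48.80.
-38.4 < -8.00 → outlier.
-9.5 < -8.00 → outlier.
54.6 > 48.80 → outlier.
All remaining values lie within [-8.00, 48.80].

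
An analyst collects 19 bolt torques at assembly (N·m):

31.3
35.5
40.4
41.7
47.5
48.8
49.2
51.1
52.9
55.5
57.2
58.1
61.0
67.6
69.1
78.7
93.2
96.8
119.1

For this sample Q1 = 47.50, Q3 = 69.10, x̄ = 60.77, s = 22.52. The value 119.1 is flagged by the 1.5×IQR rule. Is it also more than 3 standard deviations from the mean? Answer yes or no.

z = (119.1 − 60.77) / 22.52 = 2.59.
|z| = 2.59 ≤ 3.

no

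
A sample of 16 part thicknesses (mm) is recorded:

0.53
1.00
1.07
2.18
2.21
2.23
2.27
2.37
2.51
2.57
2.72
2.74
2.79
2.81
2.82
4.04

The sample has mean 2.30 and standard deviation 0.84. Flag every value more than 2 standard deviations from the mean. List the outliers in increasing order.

Cutoffs at x̄ ± 2s: 2.30 ± 2·0.84 = [0.62, 3.98].
0.53: z = -2.11, |z| > 2 → outlier.
4.04: z = 2.07, |z| > 2 → outlier.
Every other value lies within [0.62, 3.98].

0.53, 4.04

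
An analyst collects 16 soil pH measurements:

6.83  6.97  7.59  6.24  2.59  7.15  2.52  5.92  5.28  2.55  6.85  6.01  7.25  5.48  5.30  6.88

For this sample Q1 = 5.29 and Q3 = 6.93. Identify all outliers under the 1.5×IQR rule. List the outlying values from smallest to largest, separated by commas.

IQR = Q3 − Q1 = 6.93 − 5.29 = 1.64.
Lower fence = Q1 − 1.5·IQR = 5.29 − 2.46 = 2.83.
Upper fence = Q3 + 1.5·IQR = 6.93 + 2.46 = 9.39.
2.52 < 2.83 → outlier.
2.55 < 2.83 → outlier.
2.59 < 2.83 → outlier.
All remaining values lie within [2.83, 9.39].

2.52, 2.55, 2.59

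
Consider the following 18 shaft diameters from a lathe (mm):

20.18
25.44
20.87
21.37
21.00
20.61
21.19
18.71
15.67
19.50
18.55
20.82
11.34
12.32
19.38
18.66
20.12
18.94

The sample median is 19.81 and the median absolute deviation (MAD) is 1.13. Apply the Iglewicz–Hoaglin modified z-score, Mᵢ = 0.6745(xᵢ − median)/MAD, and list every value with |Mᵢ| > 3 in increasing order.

|Mᵢ| > 3 ⇔ |xᵢ − 19.81| > 3·1.13/0.6745 = 5.03.
So outliers lie outside [14.78, 24.84].
11.34: M = -5.06 → outlier.
12.32: M = -4.47 → outlier.
25.44: M = 3.36 → outlier.

11.34, 12.32, 25.44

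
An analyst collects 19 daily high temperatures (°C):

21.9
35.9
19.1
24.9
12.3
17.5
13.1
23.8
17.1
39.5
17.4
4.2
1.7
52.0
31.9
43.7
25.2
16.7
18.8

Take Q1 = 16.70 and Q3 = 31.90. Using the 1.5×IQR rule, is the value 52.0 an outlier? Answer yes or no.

IQR = Q3 − Q1 = 31.90 − 16.70 = 15.20.
Lower fence = Q1 − 1.5·IQR = 16.70 − 22.80 = -6.10.
Upper fence = Q3 + 1.5·IQR = 31.90 + 22.80 = 54.70.
52.0 lies within [-6.10, 54.70].

no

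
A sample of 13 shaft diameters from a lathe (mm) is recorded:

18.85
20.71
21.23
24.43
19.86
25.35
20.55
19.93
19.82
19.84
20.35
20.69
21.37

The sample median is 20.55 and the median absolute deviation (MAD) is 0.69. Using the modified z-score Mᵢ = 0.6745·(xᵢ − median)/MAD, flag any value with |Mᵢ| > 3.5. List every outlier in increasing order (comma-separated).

24.43, 25.35

|Mᵢ| > 3.5 ⇔ |xᵢ − 20.55| > 3.5·0.69/0.6745 = 3.58.
So outliers lie outside [16.97, 24.13].
24.43: M = 3.79 → outlier.
25.35: M = 4.69 → outlier.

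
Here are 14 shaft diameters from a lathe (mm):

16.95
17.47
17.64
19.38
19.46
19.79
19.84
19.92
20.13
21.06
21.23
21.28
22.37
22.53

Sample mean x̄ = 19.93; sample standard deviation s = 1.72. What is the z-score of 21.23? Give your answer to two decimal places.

0.76

z = (21.23 − 19.93) / 1.72 = 0.76.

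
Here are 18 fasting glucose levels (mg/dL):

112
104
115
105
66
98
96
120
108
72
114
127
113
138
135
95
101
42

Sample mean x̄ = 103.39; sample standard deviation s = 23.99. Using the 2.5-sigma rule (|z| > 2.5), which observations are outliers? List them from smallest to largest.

42

Cutoffs at x̄ ± 2.5s: 103.39 ± 2.5·23.99 = [43.415, 163.365].
42: z = -2.56, |z| > 2.5 → outlier.
Every other value lies within [43.415, 163.365].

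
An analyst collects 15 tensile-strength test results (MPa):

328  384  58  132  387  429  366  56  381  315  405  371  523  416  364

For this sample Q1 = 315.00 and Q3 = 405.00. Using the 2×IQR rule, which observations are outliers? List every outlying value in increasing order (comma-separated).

IQR = Q3 − Q1 = 405.00 − 315.00 = 90.00.
Lower fence = Q1 − 2·IQR = 315.00 − 180.00 = 135.00.
Upper fence = Q3 + 2·IQR = 405.00 + 180.00 = 585.00.
56 < 135.00 → outlier.
58 < 135.00 → outlier.
132 < 135.00 → outlier.
All remaining values lie within [135.00, 585.00].

56, 58, 132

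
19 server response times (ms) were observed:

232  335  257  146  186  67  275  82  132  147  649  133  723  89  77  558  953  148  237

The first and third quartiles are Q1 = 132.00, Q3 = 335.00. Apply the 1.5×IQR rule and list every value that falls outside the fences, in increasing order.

649, 723, 953

IQR = Q3 − Q1 = 335.00 − 132.00 = 203.00.
Lower fence = Q1 − 1.5·IQR = 132.00 − 304.50 = -172.50.
Upper fence = Q3 + 1.5·IQR = 335.00 + 304.50 = 639.50.
649 > 639.50 → outlier.
723 > 639.50 → outlier.
953 > 639.50 → outlier.
All remaining values lie within [-172.50, 639.50].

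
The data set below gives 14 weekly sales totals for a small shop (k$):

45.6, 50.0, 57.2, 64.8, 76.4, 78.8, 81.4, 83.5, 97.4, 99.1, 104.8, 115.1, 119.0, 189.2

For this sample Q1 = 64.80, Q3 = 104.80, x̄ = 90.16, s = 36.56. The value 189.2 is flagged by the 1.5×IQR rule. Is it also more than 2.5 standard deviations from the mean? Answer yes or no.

z = (189.2 − 90.16) / 36.56 = 2.71.
|z| = 2.71 > 2.5.

yes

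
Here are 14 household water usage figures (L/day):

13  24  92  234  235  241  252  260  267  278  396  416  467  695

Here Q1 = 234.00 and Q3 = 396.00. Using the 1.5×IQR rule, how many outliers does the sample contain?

1

IQR = 162.00; fences at 234.00 − 243.00 = -9.00 and 396.00 + 243.00 = 639.00.
Outside the cutoffs: 695.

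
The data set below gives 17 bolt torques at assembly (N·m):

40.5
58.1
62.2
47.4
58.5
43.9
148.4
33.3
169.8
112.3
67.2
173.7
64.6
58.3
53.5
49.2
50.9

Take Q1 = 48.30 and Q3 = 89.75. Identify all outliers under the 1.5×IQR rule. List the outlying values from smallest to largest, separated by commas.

169.8, 173.7

IQR = Q3 − Q1 = 89.75 − 48.30 = 41.45.
Lower fence = Q1 − 1.5·IQR = 48.30 − 62.175 = -13.875.
Upper fence = Q3 + 1.5·IQR = 89.75 + 62.175 = 151.925.
169.8 > 151.925 → outlier.
173.7 > 151.925 → outlier.
All remaining values lie within [-13.875, 151.925].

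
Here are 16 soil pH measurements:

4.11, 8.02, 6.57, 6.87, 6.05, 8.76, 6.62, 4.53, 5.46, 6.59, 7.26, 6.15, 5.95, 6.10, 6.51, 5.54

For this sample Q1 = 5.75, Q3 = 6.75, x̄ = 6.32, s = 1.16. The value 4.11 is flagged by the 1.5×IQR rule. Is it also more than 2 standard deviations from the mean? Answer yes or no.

z = (4.11 − 6.32) / 1.16 = -1.91.
|z| = 1.91 ≤ 2.

no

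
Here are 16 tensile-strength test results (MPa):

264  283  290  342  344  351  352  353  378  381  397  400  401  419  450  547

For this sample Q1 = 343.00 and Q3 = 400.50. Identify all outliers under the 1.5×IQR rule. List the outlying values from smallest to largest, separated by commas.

IQR = Q3 − Q1 = 400.50 − 343.00 = 57.50.
Lower fence = Q1 − 1.5·IQR = 343.00 − 86.25 = 256.75.
Upper fence = Q3 + 1.5·IQR = 400.50 + 86.25 = 486.75.
547 > 486.75 → outlier.
All remaining values lie within [256.75, 486.75].

547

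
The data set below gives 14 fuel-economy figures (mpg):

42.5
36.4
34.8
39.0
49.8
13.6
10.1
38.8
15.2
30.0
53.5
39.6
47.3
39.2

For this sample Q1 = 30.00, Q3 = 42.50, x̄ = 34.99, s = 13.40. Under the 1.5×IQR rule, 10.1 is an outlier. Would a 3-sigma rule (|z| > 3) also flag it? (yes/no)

no

z = (10.1 − 34.99) / 13.40 = -1.86.
|z| = 1.86 ≤ 3.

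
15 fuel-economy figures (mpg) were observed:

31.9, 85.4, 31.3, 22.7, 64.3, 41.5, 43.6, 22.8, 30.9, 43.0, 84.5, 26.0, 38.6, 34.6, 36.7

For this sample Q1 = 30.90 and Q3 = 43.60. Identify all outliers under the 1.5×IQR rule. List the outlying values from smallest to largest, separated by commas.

64.3, 84.5, 85.4

IQR = Q3 − Q1 = 43.60 − 30.90 = 12.70.
Lower fence = Q1 − 1.5·IQR = 30.90 − 19.05 = 11.85.
Upper fence = Q3 + 1.5·IQR = 43.60 + 19.05 = 62.65.
64.3 > 62.65 → outlier.
84.5 > 62.65 → outlier.
85.4 > 62.65 → outlier.
All remaining values lie within [11.85, 62.65].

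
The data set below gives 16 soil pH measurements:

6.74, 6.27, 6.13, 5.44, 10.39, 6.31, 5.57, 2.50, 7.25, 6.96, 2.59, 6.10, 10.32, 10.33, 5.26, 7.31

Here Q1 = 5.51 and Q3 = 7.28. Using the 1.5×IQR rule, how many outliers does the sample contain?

IQR = 1.77; fences at 5.51 − 2.655 = 2.855 and 7.28 + 2.655 = 9.935.
Outside the cutoffs: 2.50, 2.59, 10.32, 10.33, 10.39.

5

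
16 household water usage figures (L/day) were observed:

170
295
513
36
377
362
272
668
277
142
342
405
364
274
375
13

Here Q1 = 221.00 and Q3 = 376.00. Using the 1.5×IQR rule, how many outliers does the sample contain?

IQR = 155.00; fences at 221.00 − 232.50 = -11.50 and 376.00 + 232.50 = 608.50.
Outside the cutoffs: 668.

1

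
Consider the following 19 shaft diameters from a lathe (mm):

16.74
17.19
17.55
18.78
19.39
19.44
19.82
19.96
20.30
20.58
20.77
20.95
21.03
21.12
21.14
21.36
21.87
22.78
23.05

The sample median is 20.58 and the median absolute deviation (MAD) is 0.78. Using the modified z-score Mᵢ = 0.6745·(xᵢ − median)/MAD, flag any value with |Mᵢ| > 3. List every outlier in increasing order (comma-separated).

|Mᵢ| > 3 ⇔ |xᵢ − 20.58| > 3·0.78/0.6745 = 3.47.
So outliers lie outside [17.11, 24.05].
16.74: M = -3.32 → outlier.

16.74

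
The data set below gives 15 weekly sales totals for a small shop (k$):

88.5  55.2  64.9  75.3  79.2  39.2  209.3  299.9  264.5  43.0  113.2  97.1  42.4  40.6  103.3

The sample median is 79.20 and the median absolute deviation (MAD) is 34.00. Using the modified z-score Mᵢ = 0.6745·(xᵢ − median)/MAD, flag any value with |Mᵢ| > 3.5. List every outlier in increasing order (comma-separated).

|Mᵢ| > 3.5 ⇔ |xᵢ − 79.20| > 3.5·34.00/0.6745 = 176.43.
So outliers lie outside [-97.23, 255.63].
264.5: M = 3.68 → outlier.
299.9: M = 4.38 → outlier.

264.5, 299.9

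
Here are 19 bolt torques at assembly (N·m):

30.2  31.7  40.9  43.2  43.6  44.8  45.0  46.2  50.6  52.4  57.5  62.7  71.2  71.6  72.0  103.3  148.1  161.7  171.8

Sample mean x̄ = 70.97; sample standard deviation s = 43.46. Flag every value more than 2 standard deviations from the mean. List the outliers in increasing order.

Cutoffs at x̄ ± 2s: 70.97 ± 2·43.46 = [-15.95, 157.89].
161.7: z = 2.09, |z| > 2 → outlier.
171.8: z = 2.32, |z| > 2 → outlier.
Every other value lies within [-15.95, 157.89].

161.7, 171.8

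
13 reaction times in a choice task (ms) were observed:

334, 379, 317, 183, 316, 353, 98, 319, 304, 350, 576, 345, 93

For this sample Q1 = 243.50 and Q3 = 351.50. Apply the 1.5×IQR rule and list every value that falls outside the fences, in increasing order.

576

IQR = Q3 − Q1 = 351.50 − 243.50 = 108.00.
Lower fence = Q1 − 1.5·IQR = 243.50 − 162.00 = 81.50.
Upper fence = Q3 + 1.5·IQR = 351.50 + 162.00 = 513.50.
576 > 513.50 → outlier.
All remaining values lie within [81.50, 513.50].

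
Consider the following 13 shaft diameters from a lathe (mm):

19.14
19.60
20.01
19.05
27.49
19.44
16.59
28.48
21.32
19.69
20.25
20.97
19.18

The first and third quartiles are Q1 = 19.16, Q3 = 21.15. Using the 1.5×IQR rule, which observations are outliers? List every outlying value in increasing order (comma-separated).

IQR = Q3 − Q1 = 21.15 − 19.16 = 1.99.
Lower fence = Q1 − 1.5·IQR = 19.16 − 2.985 = 16.175.
Upper fence = Q3 + 1.5·IQR = 21.15 + 2.985 = 24.135.
27.49 > 24.135 → outlier.
28.48 > 24.135 → outlier.
All remaining values lie within [16.175, 24.135].

27.49, 28.48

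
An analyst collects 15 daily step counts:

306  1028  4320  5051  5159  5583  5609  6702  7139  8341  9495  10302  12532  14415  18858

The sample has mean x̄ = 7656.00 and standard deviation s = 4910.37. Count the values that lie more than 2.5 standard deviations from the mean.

0

Cutoffs: x̄ ± 2.5s = [-4619.925, 19931.925].
Every value lies within the cutoffs.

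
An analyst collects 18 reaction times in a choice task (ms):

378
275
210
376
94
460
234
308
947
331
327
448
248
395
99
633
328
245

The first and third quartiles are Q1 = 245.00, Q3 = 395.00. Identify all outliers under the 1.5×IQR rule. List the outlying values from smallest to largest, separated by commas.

633, 947

IQR = Q3 − Q1 = 395.00 − 245.00 = 150.00.
Lower fence = Q1 − 1.5·IQR = 245.00 − 225.00 = 20.00.
Upper fence = Q3 + 1.5·IQR = 395.00 + 225.00 = 620.00.
633 > 620.00 → outlier.
947 > 620.00 → outlier.
All remaining values lie within [20.00, 620.00].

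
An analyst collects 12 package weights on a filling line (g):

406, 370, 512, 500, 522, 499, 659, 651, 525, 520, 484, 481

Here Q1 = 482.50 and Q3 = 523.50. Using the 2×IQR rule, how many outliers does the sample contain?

3

IQR = 41.00; fences at 482.50 − 82.00 = 400.50 and 523.50 + 82.00 = 605.50.
Outside the cutoffs: 370, 651, 659.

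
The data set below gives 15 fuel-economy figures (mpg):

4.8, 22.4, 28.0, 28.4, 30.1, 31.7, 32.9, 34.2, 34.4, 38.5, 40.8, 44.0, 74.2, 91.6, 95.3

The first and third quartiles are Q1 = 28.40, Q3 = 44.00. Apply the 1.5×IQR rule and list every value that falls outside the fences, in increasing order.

4.8, 74.2, 91.6, 95.3

IQR = Q3 − Q1 = 44.00 − 28.40 = 15.60.
Lower fence = Q1 − 1.5·IQR = 28.40 − 23.40 = 5.00.
Upper fence = Q3 + 1.5·IQR = 44.00 + 23.40 = 67.40.
4.8 < 5.00 → outlier.
74.2 > 67.40 → outlier.
91.6 > 67.40 → outlier.
95.3 > 67.40 → outlier.
All remaining values lie within [5.00, 67.40].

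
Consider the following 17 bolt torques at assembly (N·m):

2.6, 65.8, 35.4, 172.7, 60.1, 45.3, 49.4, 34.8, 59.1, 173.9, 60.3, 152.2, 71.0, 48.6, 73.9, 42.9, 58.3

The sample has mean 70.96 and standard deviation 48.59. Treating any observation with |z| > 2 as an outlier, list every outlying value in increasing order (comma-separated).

Cutoffs at x̄ ± 2s: 70.96 ± 2·48.59 = [-26.22, 168.14].
172.7: z = 2.09, |z| > 2 → outlier.
173.9: z = 2.12, |z| > 2 → outlier.
Every other value lies within [-26.22, 168.14].

172.7, 173.9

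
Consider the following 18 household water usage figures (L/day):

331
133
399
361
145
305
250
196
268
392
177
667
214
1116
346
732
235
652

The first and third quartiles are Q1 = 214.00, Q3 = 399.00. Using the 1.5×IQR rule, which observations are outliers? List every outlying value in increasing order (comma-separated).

732, 1116

IQR = Q3 − Q1 = 399.00 − 214.00 = 185.00.
Lower fence = Q1 − 1.5·IQR = 214.00 − 277.50 = -63.50.
Upper fence = Q3 + 1.5·IQR = 399.00 + 277.50 = 676.50.
732 > 676.50 → outlier.
1116 > 676.50 → outlier.
All remaining values lie within [-63.50, 676.50].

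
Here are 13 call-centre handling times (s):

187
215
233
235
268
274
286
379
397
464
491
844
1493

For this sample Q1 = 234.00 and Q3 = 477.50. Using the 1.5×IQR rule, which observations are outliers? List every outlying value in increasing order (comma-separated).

IQR = Q3 − Q1 = 477.50 − 234.00 = 243.50.
Lower fence = Q1 − 1.5·IQR = 234.00 − 365.25 = -131.25.
Upper fence = Q3 + 1.5·IQR = 477.50 + 365.25 = 842.75.
844 > 842.75 → outlier.
1493 > 842.75 → outlier.
All remaining values lie within [-131.25, 842.75].

844, 1493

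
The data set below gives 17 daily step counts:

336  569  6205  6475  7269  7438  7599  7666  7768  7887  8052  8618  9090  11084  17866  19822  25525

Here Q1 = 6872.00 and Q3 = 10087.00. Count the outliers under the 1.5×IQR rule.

IQR = 3215.00; fences at 6872.00 − 4822.50 = 2049.50 and 10087.00 + 4822.50 = 14909.50.
Outside the cutoffs: 336, 569, 17866, 19822, 25525.

5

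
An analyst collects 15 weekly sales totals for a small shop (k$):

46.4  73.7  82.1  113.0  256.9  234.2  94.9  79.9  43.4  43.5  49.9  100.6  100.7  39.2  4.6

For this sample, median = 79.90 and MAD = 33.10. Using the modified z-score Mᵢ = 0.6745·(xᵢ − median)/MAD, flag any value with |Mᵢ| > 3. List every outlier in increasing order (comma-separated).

234.2, 256.9

|Mᵢ| > 3 ⇔ |xᵢ − 79.90| > 3·33.10/0.6745 = 147.22.
So outliers lie outside [-67.32, 227.12].
234.2: M = 3.14 → outlier.
256.9: M = 3.61 → outlier.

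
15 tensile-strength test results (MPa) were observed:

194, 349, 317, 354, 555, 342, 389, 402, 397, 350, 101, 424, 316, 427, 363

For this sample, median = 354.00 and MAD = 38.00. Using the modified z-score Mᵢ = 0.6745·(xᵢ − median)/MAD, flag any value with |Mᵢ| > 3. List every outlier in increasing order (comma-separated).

101, 555

|Mᵢ| > 3 ⇔ |xᵢ − 354.00| > 3·38.00/0.6745 = 169.01.
So outliers lie outside [184.99, 523.01].
101: M = -4.49 → outlier.
555: M = 3.57 → outlier.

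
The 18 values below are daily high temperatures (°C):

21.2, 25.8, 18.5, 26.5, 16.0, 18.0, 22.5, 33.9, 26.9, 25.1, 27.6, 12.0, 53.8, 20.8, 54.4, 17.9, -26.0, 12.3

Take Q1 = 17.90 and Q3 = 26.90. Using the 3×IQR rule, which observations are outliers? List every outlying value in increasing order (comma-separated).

IQR = Q3 − Q1 = 26.90 − 17.90 = 9.00.
Lower fence = Q1 − 3·IQR = 17.90 − 27.00 = -9.10.
Upper fence = Q3 + 3·IQR = 26.90 + 27.00 = 53.90.
-26.0 < -9.10 → outlier.
54.4 > 53.90 → outlier.
All remaining values lie within [-9.10, 53.90].

-26.0, 54.4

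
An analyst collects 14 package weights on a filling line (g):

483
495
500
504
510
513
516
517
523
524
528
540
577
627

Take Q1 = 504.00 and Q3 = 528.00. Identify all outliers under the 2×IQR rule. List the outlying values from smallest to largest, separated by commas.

IQR = Q3 − Q1 = 528.00 − 504.00 = 24.00.
Lower fence = Q1 − 2·IQR = 504.00 − 48.00 = 456.00.
Upper fence = Q3 + 2·IQR = 528.00 + 48.00 = 576.00.
577 > 576.00 → outlier.
627 > 576.00 → outlier.
All remaining values lie within [456.00, 576.00].

577, 627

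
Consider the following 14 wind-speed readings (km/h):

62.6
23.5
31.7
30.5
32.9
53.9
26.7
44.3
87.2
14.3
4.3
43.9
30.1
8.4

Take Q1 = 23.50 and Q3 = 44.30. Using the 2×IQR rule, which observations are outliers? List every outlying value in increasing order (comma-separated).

87.2

IQR = Q3 − Q1 = 44.30 − 23.50 = 20.80.
Lower fence = Q1 − 2·IQR = 23.50 − 41.60 = -18.10.
Upper fence = Q3 + 2·IQR = 44.30 + 41.60 = 85.90.
87.2 > 85.90 → outlier.
All remaining values lie within [-18.10, 85.90].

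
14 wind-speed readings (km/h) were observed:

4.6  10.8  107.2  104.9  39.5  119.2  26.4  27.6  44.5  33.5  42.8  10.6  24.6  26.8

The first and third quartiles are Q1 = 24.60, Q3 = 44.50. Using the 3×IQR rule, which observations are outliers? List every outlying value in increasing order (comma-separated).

104.9, 107.2, 119.2

IQR = Q3 − Q1 = 44.50 − 24.60 = 19.90.
Lower fence = Q1 − 3·IQR = 24.60 − 59.70 = -35.10.
Upper fence = Q3 + 3·IQR = 44.50 + 59.70 = 104.20.
104.9 > 104.20 → outlier.
107.2 > 104.20 → outlier.
119.2 > 104.20 → outlier.
All remaining values lie within [-35.10, 104.20].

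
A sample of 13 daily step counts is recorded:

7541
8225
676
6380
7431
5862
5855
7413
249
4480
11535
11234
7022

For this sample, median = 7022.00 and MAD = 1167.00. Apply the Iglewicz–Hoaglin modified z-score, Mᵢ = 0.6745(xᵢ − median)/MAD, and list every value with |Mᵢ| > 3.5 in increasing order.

|Mᵢ| > 3.5 ⇔ |xᵢ − 7022.00| > 3.5·1167.00/0.6745 = 6055.60.
So outliers lie outside [966.40, 13077.60].
249: M = -3.91 → outlier.
676: M = -3.67 → outlier.

249, 676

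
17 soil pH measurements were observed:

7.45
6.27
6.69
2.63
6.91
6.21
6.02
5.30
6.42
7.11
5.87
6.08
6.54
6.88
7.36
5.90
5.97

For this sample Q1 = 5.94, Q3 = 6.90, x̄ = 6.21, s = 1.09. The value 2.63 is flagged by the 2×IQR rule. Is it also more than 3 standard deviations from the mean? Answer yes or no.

z = (2.63 − 6.21) / 1.09 = -3.28.
|z| = 3.28 > 3.

yes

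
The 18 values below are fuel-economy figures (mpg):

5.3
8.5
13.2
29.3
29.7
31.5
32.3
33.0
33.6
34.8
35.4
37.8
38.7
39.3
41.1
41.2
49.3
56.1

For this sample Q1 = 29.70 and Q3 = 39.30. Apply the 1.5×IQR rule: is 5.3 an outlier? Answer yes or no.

IQR = Q3 − Q1 = 39.30 − 29.70 = 9.60.
Lower fence = Q1 − 1.5·IQR = 29.70 − 14.40 = 15.30.
Upper fence = Q3 + 1.5·IQR = 39.30 + 14.40 = 53.70.
5.3 lies below the lower fence.

yes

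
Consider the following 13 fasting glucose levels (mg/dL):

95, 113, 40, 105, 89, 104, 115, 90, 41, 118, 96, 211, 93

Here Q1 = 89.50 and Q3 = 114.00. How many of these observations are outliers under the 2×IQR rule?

2

IQR = 24.50; fences at 89.50 − 49.00 = 40.50 and 114.00 + 49.00 = 163.00.
Outside the cutoffs: 40, 211.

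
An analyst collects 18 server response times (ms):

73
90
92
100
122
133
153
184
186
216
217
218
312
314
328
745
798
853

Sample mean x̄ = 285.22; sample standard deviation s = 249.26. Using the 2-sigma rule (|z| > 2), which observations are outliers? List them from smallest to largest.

Cutoffs at x̄ ± 2s: 285.22 ± 2·249.26 = [-213.30, 783.74].
798: z = 2.06, |z| > 2 → outlier.
853: z = 2.28, |z| > 2 → outlier.
Every other value lies within [-213.30, 783.74].

798, 853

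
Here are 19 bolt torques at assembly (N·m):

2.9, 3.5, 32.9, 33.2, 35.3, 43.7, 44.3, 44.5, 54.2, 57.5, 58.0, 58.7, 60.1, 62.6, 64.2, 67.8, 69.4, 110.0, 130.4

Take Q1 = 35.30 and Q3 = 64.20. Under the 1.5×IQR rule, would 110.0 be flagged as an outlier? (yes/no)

yes

IQR = Q3 − Q1 = 64.20 − 35.30 = 28.90.
Lower fence = Q1 − 1.5·IQR = 35.30 − 43.35 = -8.05.
Upper fence = Q3 + 1.5·IQR = 64.20 + 43.35 = 107.55.
110.0 lies above the upper fence.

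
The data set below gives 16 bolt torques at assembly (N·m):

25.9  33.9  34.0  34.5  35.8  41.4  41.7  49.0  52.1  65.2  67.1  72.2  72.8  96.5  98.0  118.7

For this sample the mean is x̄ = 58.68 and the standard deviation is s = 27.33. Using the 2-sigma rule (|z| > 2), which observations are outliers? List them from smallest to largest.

118.7

Cutoffs at x̄ ± 2s: 58.68 ± 2·27.33 = [4.02, 113.34].
118.7: z = 2.20, |z| > 2 → outlier.
Every other value lies within [4.02, 113.34].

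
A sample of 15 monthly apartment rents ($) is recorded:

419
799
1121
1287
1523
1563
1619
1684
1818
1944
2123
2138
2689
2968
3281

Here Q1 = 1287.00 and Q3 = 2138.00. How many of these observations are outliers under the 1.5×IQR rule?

0

IQR = 851.00; fences at 1287.00 − 1276.50 = 10.50 and 2138.00 + 1276.50 = 3414.50.
Every value lies within the cutoffs.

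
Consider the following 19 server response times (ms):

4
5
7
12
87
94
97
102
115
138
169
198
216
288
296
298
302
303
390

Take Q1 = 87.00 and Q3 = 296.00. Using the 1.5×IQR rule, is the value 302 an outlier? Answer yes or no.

IQR = Q3 − Q1 = 296.00 − 87.00 = 209.00.
Lower fence = Q1 − 1.5·IQR = 87.00 − 313.50 = -226.50.
Upper fence = Q3 + 1.5·IQR = 296.00 + 313.50 = 609.50.
302 lies within [-226.50, 609.50].

no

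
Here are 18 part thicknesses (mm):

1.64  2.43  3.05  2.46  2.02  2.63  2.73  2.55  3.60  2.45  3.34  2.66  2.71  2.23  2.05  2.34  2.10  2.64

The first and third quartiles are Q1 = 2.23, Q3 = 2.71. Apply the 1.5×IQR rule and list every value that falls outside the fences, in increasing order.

3.60

IQR = Q3 − Q1 = 2.71 − 2.23 = 0.48.
Lower fence = Q1 − 1.5·IQR = 2.23 − 0.72 = 1.51.
Upper fence = Q3 + 1.5·IQR = 2.71 + 0.72 = 3.43.
3.60 > 3.43 → outlier.
All remaining values lie within [1.51, 3.43].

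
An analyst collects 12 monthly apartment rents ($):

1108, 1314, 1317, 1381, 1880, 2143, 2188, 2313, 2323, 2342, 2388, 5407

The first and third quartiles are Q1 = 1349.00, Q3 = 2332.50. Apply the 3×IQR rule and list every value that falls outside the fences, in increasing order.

5407

IQR = Q3 − Q1 = 2332.50 − 1349.00 = 983.50.
Lower fence = Q1 − 3·IQR = 1349.00 − 2950.50 = -1601.50.
Upper fence = Q3 + 3·IQR = 2332.50 + 2950.50 = 5283.00.
5407 > 5283.00 → outlier.
All remaining values lie within [-1601.50, 5283.00].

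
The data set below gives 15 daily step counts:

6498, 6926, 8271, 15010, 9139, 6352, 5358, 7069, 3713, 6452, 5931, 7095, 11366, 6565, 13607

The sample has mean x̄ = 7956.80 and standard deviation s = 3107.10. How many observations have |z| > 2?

1

Cutoffs: x̄ ± 2s = [1742.60, 14171.00].
Outside the cutoffs: 15010.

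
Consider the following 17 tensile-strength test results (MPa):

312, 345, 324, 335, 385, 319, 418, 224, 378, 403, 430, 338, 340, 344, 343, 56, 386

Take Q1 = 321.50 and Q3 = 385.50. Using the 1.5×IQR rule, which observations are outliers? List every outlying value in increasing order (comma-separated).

56, 224

IQR = Q3 − Q1 = 385.50 − 321.50 = 64.00.
Lower fence = Q1 − 1.5·IQR = 321.50 − 96.00 = 225.50.
Upper fence = Q3 + 1.5·IQR = 385.50 + 96.00 = 481.50.
56 < 225.50 → outlier.
224 < 225.50 → outlier.
All remaining values lie within [225.50, 481.50].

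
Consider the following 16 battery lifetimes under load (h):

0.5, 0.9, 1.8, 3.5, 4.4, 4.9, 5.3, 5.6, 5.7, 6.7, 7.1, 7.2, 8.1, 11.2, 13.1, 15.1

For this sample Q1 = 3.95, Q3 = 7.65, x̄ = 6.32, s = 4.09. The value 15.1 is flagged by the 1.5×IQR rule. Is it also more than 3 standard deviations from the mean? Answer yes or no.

z = (15.1 − 6.32) / 4.09 = 2.15.
|z| = 2.15 ≤ 3.

no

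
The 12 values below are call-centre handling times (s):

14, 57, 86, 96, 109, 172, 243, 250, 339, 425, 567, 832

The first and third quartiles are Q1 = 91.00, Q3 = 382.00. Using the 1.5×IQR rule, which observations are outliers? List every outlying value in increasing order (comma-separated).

IQR = Q3 − Q1 = 382.00 − 91.00 = 291.00.
Lower fence = Q1 − 1.5·IQR = 91.00 − 436.50 = -345.50.
Upper fence = Q3 + 1.5·IQR = 382.00 + 436.50 = 818.50.
832 > 818.50 → outlier.
All remaining values lie within [-345.50, 818.50].

832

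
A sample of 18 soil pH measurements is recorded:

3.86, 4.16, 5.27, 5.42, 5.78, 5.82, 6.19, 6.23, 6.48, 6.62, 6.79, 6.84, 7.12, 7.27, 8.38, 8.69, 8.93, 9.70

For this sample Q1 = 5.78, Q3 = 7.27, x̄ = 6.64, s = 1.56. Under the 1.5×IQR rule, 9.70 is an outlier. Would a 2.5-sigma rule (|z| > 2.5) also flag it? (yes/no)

z = (9.70 − 6.64) / 1.56 = 1.96.
|z| = 1.96 ≤ 2.5.

no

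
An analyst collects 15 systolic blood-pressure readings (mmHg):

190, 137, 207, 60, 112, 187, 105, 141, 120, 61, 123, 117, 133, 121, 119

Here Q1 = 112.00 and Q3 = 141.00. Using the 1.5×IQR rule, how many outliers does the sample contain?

IQR = 29.00; fences at 112.00 − 43.50 = 68.50 and 141.00 + 43.50 = 184.50.
Outside the cutoffs: 60, 61, 187, 190, 207.

5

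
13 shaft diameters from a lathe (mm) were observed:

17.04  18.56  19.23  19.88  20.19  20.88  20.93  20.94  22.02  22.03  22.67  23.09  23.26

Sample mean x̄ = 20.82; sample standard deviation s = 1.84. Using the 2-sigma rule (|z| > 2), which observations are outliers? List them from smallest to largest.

Cutoffs at x̄ ± 2s: 20.82 ± 2·1.84 = [17.14, 24.50].
17.04: z = -2.05, |z| > 2 → outlier.
Every other value lies within [17.14, 24.50].

17.04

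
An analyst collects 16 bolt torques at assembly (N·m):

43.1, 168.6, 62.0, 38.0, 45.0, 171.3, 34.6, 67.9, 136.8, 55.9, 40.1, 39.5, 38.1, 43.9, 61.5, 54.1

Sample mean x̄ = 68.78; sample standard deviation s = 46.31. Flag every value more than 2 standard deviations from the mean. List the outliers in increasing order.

Cutoffs at x̄ ± 2s: 68.78 ± 2·46.31 = [-23.84, 161.40].
168.6: z = 2.16, |z| > 2 → outlier.
171.3: z = 2.21, |z| > 2 → outlier.
Every other value lies within [-23.84, 161.40].

168.6, 171.3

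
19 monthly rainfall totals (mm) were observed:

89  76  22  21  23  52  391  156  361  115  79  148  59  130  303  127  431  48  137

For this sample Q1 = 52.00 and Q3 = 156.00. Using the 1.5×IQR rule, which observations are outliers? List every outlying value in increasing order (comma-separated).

IQR = Q3 − Q1 = 156.00 − 52.00 = 104.00.
Lower fence = Q1 − 1.5·IQR = 52.00 − 156.00 = -104.00.
Upper fence = Q3 + 1.5·IQR = 156.00 + 156.00 = 312.00.
361 > 312.00 → outlier.
391 > 312.00 → outlier.
431 > 312.00 → outlier.
All remaining values lie within [-104.00, 312.00].

361, 391, 431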